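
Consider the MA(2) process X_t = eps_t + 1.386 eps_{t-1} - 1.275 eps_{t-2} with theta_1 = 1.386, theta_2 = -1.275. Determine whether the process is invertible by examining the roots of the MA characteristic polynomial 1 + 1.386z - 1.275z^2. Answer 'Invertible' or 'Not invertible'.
\text{Not invertible}

The MA(q) characteristic polynomial is P(z) = 1 + 1.386z - 1.275z^2.
Invertibility requires all roots to lie outside the unit circle, i.e. |z| > 1 for every root.
Set 1 + (1.386) z + (-1.275) z^2 = 0, i.e. a z^2 + b z + c = 0 with a = -1.275, b = 1.386, c = 1.
Discriminant D = b^2 - 4ac = (1.386)^2 - 4*(-1.275)*1 = 1.920996 - (-5.1) = 7.020996.
D >= 0, so the roots are real: z = (-b +/- sqrt(D)) / (2a) = (-1.386 +/- 2.649716) / (-2.55).
  z_1 = (-1.386 + 2.649716) / (-2.55) = -0.4956,   |z_1| = 0.4956.
  z_2 = (-1.386 - 2.649716) / (-2.55) = 1.5826,   |z_2| = 1.5826.
Moduli of all roots: 0.4956, 1.5826.
All moduli strictly greater than 1? No.
Verdict: Not invertible.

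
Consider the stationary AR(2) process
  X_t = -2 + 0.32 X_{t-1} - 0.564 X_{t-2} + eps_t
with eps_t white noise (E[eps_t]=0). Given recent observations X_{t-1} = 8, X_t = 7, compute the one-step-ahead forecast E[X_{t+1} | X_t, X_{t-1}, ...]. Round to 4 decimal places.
E[X_{t+1} \mid \mathcal F_t] = -4.2720

For an AR(p) model X_t = c + sum_i phi_i X_{t-i} + eps_t, the
one-step-ahead conditional mean is
  E[X_{t+1} | X_t, ...] = c + sum_i phi_i X_{t+1-i}.
Substitute known values:
  E[X_{t+1} | ...] = -2 + (0.32) * (7) + (-0.564) * (8)
                   = -4.2720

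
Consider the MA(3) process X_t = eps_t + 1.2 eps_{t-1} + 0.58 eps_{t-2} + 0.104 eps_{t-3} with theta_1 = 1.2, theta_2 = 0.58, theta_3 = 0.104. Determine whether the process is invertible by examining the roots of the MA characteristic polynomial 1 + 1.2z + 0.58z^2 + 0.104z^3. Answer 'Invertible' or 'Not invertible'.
\text{Invertible}

The MA(q) characteristic polynomial is P(z) = 1 + 1.2z + 0.58z^2 + 0.104z^3.
Invertibility requires all roots to lie outside the unit circle, i.e. |z| > 1 for every root.
Degree 3: look for a simple real root z0 first, then factor out (1 - z/z0) and solve the remaining quadratic.
Testing z0 = -2.5: P(-2.5) = 1 + (1.2)(-2.5) + (0.58)(-2.5)^2 + (0.104)(-2.5)^3
  = 1 + (-3) + (3.625) + (-1.625) = 0.  So z_0 = -2.5 is a root, |z_0| = 2.5.
Divide out the factor (1 + 0.4 z) = (1 - z/z0) (since 1/z0 = -0.4):
  P(z) = (1 + 0.4 z)(1 + (0.8) z + (0.26) z^2)
  [check: z-coef 0.8 - (-0.4) = 1.2; z^2-coef 0.26 - (-0.4)(0.8) = 0.58; z^3-coef -(-0.4)(0.26) = 0.104.]
Remaining roots from the quadratic factor 1 + (0.8) z + (0.26) z^2:
  Set 1 + (0.8) z + (0.26) z^2 = 0, i.e. a z^2 + b z + c = 0 with a = 0.26, b = 0.8, c = 1.
  Discriminant D = b^2 - 4ac = (0.8)^2 - 4*(0.26)*1 = 0.64 - (1.04) = -0.4.
  D < 0, so the roots are the complex-conjugate pair z = (-b +/- i sqrt(-D)) / (2a) = -1.5385 +/- 1.2163i.
  For a conjugate pair |z|^2 = z * conj(z) = (product of roots) = c/a = 1/(0.26) = 3.846154, so |z| = sqrt(3.846154) = 1.9612 for both roots.
Moduli of all roots: 2.5000, 1.9612, 1.9612.
All moduli strictly greater than 1? Yes.
Verdict: Invertible.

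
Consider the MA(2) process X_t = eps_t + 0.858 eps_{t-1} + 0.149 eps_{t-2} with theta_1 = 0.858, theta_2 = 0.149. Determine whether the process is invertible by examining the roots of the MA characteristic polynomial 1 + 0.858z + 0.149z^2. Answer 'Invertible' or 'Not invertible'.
\text{Invertible}

The MA(q) characteristic polynomial is P(z) = 1 + 0.858z + 0.149z^2.
Invertibility requires all roots to lie outside the unit circle, i.e. |z| > 1 for every root.
Set 1 + (0.858) z + (0.149) z^2 = 0, i.e. a z^2 + b z + c = 0 with a = 0.149, b = 0.858, c = 1.
Discriminant D = b^2 - 4ac = (0.858)^2 - 4*(0.149)*1 = 0.736164 - (0.596) = 0.140164.
D >= 0, so the roots are real: z = (-b +/- sqrt(D)) / (2a) = (-0.858 +/- 0.374385) / (0.298).
  z_1 = (-0.858 + 0.374385) / (0.298) = -1.6229,   |z_1| = 1.6229.
  z_2 = (-0.858 - 0.374385) / (0.298) = -4.1355,   |z_2| = 4.1355.
Moduli of all roots: 1.6229, 4.1355.
All moduli strictly greater than 1? Yes.
Verdict: Invertible.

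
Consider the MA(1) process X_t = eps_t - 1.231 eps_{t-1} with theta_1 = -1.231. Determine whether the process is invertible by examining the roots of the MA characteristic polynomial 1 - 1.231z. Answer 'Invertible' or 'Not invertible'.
\text{Not invertible}

The MA(q) characteristic polynomial is P(z) = 1 - 1.231z.
Invertibility requires all roots to lie outside the unit circle, i.e. |z| > 1 for every root.
This is linear in z: 1 + (-1.231) z = 0  =>  z = -1/(-1.231) = 0.812348,  |z| = 0.812348.
Moduli of all roots: 0.8123.
All moduli strictly greater than 1? No.
Verdict: Not invertible.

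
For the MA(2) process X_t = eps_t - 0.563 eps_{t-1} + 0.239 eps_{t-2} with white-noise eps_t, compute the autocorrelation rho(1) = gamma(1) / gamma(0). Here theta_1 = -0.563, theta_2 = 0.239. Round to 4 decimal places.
\rho(1) = -0.5077

For an MA(q) process with theta_0 = 1, the autocovariance is
  gamma(k) = sigma^2 * sum_{i=0..q-k} theta_i * theta_{i+k},
and rho(k) = gamma(k) / gamma(0). Sigma^2 cancels.
  numerator   = (1)*(-0.563) + (-0.563)*(0.239) = -0.697557.
  denominator = (1)^2 + (-0.563)^2 + (0.239)^2 = 1.37409.
  rho(1) = -0.697557 / 1.37409 = -0.5077.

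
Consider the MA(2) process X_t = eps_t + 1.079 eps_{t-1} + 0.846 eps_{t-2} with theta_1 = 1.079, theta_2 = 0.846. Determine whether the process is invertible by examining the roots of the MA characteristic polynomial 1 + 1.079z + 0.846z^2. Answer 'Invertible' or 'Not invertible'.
\text{Invertible}

The MA(q) characteristic polynomial is P(z) = 1 + 1.079z + 0.846z^2.
Invertibility requires all roots to lie outside the unit circle, i.e. |z| > 1 for every root.
Set 1 + (1.079) z + (0.846) z^2 = 0, i.e. a z^2 + b z + c = 0 with a = 0.846, b = 1.079, c = 1.
Discriminant D = b^2 - 4ac = (1.079)^2 - 4*(0.846)*1 = 1.164241 - (3.384) = -2.219759.
D < 0, so the roots are the complex-conjugate pair z = (-b +/- i sqrt(-D)) / (2a) = -0.6377 +/- 0.8805i.
For a conjugate pair |z|^2 = z * conj(z) = (product of roots) = c/a = 1/(0.846) = 1.182033, so |z| = sqrt(1.182033) = 1.0872 for both roots.
Moduli of all roots: 1.0872, 1.0872.
All moduli strictly greater than 1? Yes.
Verdict: Invertible.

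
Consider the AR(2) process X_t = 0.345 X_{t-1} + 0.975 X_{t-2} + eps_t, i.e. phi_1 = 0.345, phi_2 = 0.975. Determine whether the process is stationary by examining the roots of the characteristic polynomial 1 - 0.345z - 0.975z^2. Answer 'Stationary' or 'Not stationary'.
\text{Not stationary}

The AR(p) characteristic polynomial is P(z) = 1 - 0.345z - 0.975z^2.
Stationarity requires all roots to lie outside the unit circle, i.e. |z| > 1 for every root.
Set 1 + (-0.345) z + (-0.975) z^2 = 0, i.e. a z^2 + b z + c = 0 with a = -0.975, b = -0.345, c = 1.
Discriminant D = b^2 - 4ac = (-0.345)^2 - 4*(-0.975)*1 = 0.119025 - (-3.9) = 4.019025.
D >= 0, so the roots are real: z = (-b +/- sqrt(D)) / (2a) = (0.345 +/- 2.004751) / (-1.95).
  z_1 = (0.345 + 2.004751) / (-1.95) = -1.205,   |z_1| = 1.205.
  z_2 = (0.345 - 2.004751) / (-1.95) = 0.8512,   |z_2| = 0.8512.
Moduli of all roots: 1.2050, 0.8512.
All moduli strictly greater than 1? No.
Verdict: Not stationary.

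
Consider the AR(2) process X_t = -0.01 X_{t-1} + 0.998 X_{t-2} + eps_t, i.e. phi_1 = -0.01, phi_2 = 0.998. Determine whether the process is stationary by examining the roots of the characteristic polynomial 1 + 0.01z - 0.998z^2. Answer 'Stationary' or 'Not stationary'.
\text{Not stationary}

The AR(p) characteristic polynomial is P(z) = 1 + 0.01z - 0.998z^2.
Stationarity requires all roots to lie outside the unit circle, i.e. |z| > 1 for every root.
Set 1 + (0.01) z + (-0.998) z^2 = 0, i.e. a z^2 + b z + c = 0 with a = -0.998, b = 0.01, c = 1.
Discriminant D = b^2 - 4ac = (0.01)^2 - 4*(-0.998)*1 = 0.0001 - (-3.992) = 3.9921.
D >= 0, so the roots are real: z = (-b +/- sqrt(D)) / (2a) = (-0.01 +/- 1.998024) / (-1.996).
  z_1 = (-0.01 + 1.998024) / (-1.996) = -0.996,   |z_1| = 0.996.
  z_2 = (-0.01 - 1.998024) / (-1.996) = 1.006,   |z_2| = 1.006.
Moduli of all roots: 0.9960, 1.0060.
All moduli strictly greater than 1? No.
Verdict: Not stationary.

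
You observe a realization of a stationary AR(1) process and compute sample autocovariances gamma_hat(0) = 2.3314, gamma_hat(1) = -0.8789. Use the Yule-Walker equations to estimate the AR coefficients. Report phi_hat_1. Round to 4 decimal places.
\hat\phi_{1} = -0.3770

The Yule-Walker equations for an AR(p) process read, in matrix form,
  Gamma_p phi = r_p,   with   (Gamma_p)_{ij} = gamma(|i - j|),
                       (r_p)_i = gamma(i),   i,j = 1..p.
Substitute the sample gammas (Toeplitz matrix and right-hand side of size 1):
  Gamma_p = [[2.3314]]
  r_p     = [-0.8789]
With p = 1 this is the single equation gamma(0) phi_1 = gamma(1):
  phi_hat_1 = gamma(1) / gamma(0) = -0.8789 / 2.3314 = -0.3770.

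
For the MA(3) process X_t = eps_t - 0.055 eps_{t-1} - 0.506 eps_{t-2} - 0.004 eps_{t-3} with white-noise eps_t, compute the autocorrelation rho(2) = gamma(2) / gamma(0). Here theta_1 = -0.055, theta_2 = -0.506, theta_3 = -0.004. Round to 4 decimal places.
\rho(2) = -0.4017

For an MA(q) process with theta_0 = 1, the autocovariance is
  gamma(k) = sigma^2 * sum_{i=0..q-k} theta_i * theta_{i+k},
and rho(k) = gamma(k) / gamma(0). Sigma^2 cancels.
  numerator   = (1)*(-0.506) + (-0.055)*(-0.004) = -0.50578.
  denominator = (1)^2 + (-0.055)^2 + (-0.506)^2 + (-0.004)^2 = 1.259077.
  rho(2) = -0.50578 / 1.259077 = -0.4017.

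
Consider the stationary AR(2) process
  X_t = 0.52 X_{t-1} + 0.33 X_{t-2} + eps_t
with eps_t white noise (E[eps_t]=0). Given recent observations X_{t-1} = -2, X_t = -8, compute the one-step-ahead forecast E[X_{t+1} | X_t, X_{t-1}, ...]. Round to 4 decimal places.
E[X_{t+1} \mid \mathcal F_t] = -4.8200

For an AR(p) model X_t = c + sum_i phi_i X_{t-i} + eps_t, the
one-step-ahead conditional mean is
  E[X_{t+1} | X_t, ...] = c + sum_i phi_i X_{t+1-i}.
Substitute known values:
  E[X_{t+1} | ...] = (0.52) * (-8) + (0.33) * (-2)
                   = -4.8200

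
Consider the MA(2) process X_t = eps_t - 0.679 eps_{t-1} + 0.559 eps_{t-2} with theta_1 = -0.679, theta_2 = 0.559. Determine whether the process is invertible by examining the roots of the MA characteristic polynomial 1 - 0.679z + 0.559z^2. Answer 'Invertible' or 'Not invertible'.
\text{Invertible}

The MA(q) characteristic polynomial is P(z) = 1 - 0.679z + 0.559z^2.
Invertibility requires all roots to lie outside the unit circle, i.e. |z| > 1 for every root.
Set 1 + (-0.679) z + (0.559) z^2 = 0, i.e. a z^2 + b z + c = 0 with a = 0.559, b = -0.679, c = 1.
Discriminant D = b^2 - 4ac = (-0.679)^2 - 4*(0.559)*1 = 0.461041 - (2.236) = -1.774959.
D < 0, so the roots are the complex-conjugate pair z = (-b +/- i sqrt(-D)) / (2a) = 0.6073 +/- 1.1917i.
For a conjugate pair |z|^2 = z * conj(z) = (product of roots) = c/a = 1/(0.559) = 1.788909, so |z| = sqrt(1.788909) = 1.3375 for both roots.
Moduli of all roots: 1.3375, 1.3375.
All moduli strictly greater than 1? Yes.
Verdict: Invertible.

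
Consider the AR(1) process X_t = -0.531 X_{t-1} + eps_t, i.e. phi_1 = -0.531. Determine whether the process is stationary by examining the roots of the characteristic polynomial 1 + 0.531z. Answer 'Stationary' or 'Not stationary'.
\text{Stationary}

The AR(p) characteristic polynomial is P(z) = 1 + 0.531z.
Stationarity requires all roots to lie outside the unit circle, i.e. |z| > 1 for every root.
This is linear in z: 1 + (0.531) z = 0  =>  z = -1/(0.531) = -1.883239,  |z| = 1.883239.
Moduli of all roots: 1.8832.
All moduli strictly greater than 1? Yes.
Verdict: Stationary.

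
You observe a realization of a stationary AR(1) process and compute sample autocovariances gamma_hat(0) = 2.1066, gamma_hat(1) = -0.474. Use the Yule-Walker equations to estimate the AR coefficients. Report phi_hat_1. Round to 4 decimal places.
\hat\phi_{1} = -0.2250

The Yule-Walker equations for an AR(p) process read, in matrix form,
  Gamma_p phi = r_p,   with   (Gamma_p)_{ij} = gamma(|i - j|),
                       (r_p)_i = gamma(i),   i,j = 1..p.
Substitute the sample gammas (Toeplitz matrix and right-hand side of size 1):
  Gamma_p = [[2.1066]]
  r_p     = [-0.474]
With p = 1 this is the single equation gamma(0) phi_1 = gamma(1):
  phi_hat_1 = gamma(1) / gamma(0) = -0.474 / 2.1066 = -0.2250.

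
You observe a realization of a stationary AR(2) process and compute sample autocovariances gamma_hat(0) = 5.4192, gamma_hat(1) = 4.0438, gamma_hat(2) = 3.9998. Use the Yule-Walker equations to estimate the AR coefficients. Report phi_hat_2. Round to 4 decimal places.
\hat\phi_{2} = 0.4090

The Yule-Walker equations for an AR(p) process read, in matrix form,
  Gamma_p phi = r_p,   with   (Gamma_p)_{ij} = gamma(|i - j|),
                       (r_p)_i = gamma(i),   i,j = 1..p.
Substitute the sample gammas (Toeplitz matrix and right-hand side of size 2):
  Gamma_p = [[5.4192, 4.0438], [4.0438, 5.4192]]
  r_p     = [4.0438, 3.9998]
Written out:
  5.4192 phi_1 + 4.0438 phi_2 = 4.0438
  4.0438 phi_1 + 5.4192 phi_2 = 3.9998
Solve by Cramer's rule:
  det = gamma(0)^2 - gamma(1)^2 = (5.4192)^2 - (4.0438)^2 = 29.36772864 - 16.35231844 = 13.0154102
  phi_hat_1 = [gamma(1) gamma(0) - gamma(1) gamma(2)] / det = [(4.0438)(5.4192) - (4.0438)(3.9998)] / 13.0154102 = 5.73976972 / 13.0154102 = 0.441
  phi_hat_2 = [gamma(0) gamma(2) - gamma(1)^2] / det = [(5.4192)(3.9998) - (4.0438)^2] / 13.0154102 = 5.32339772 / 13.0154102 = 0.409
So phi_hat = [0.4410, 0.4090].
Therefore phi_hat_2 = 0.4090.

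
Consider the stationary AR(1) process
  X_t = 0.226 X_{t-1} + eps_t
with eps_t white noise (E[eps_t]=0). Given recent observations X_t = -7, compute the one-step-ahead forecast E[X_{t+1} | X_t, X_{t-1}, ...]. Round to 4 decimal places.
E[X_{t+1} \mid \mathcal F_t] = -1.5820

For an AR(p) model X_t = c + sum_i phi_i X_{t-i} + eps_t, the
one-step-ahead conditional mean is
  E[X_{t+1} | X_t, ...] = c + sum_i phi_i X_{t+1-i}.
Substitute known values:
  E[X_{t+1} | ...] = (0.226) * (-7)
                   = -1.5820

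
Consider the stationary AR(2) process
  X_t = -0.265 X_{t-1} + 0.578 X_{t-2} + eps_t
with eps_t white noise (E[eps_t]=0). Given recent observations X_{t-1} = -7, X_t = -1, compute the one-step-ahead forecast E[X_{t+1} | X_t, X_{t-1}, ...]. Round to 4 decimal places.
E[X_{t+1} \mid \mathcal F_t] = -3.7810

For an AR(p) model X_t = c + sum_i phi_i X_{t-i} + eps_t, the
one-step-ahead conditional mean is
  E[X_{t+1} | X_t, ...] = c + sum_i phi_i X_{t+1-i}.
Substitute known values:
  E[X_{t+1} | ...] = (-0.265) * (-1) + (0.578) * (-7)
                   = -3.7810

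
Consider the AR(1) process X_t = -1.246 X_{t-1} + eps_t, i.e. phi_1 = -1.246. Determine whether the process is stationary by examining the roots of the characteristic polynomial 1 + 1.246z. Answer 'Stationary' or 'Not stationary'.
\text{Not stationary}

The AR(p) characteristic polynomial is P(z) = 1 + 1.246z.
Stationarity requires all roots to lie outside the unit circle, i.e. |z| > 1 for every root.
This is linear in z: 1 + (1.246) z = 0  =>  z = -1/(1.246) = -0.802568,  |z| = 0.802568.
Moduli of all roots: 0.8026.
All moduli strictly greater than 1? No.
Verdict: Not stationary.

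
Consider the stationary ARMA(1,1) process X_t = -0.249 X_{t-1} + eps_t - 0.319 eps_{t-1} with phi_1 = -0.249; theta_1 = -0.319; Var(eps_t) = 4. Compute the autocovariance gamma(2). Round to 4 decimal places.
\gamma(2) = 0.6510

Multiply the model equation by X_{t-k} and take expectations. With theta_0 = psi_0 = 1 and psi_j the MA(infinity) weights, this gives
  gamma(k) - sum_i phi_i gamma(k-i) = c_k,
  c_k = sigma^2 * sum_{j=k..q} theta_j psi_{j-k}   (c_k = 0 for k > q),
using gamma(-m) = gamma(m).
psi-weights needed (psi_j = theta_j + sum_i phi_i psi_{j-i}):
  psi_1 = theta_1 + phi_1 = -0.319 + (-0.249) = -0.568
Right-hand sides:
  c_0 = sigma^2 (1 + theta_1 psi_1) = 4 * (1 + (-0.319)(-0.568)) = 4 * 1.181192 = 4.724768
  c_1 = sigma^2 theta_1 = 4 * (-0.319) = -1.276
  c_2 = 0
Equations for k = 0 and k = 1 (AR order 1):
  gamma(0) = phi_1 gamma(1) + c_0
  gamma(1) = phi_1 gamma(0) + c_1
Substituting the second into the first: gamma(0) (1 - phi_1^2) = c_0 + phi_1 c_1, so
  gamma(0) = (c_0 + phi_1 c_1) / (1 - phi_1^2) = (4.724768 + (-0.249)(-1.276)) / (1 - (-0.249)^2) = 5.042492 / 0.937999 = 5.375797.
  gamma(1) = phi_1 gamma(0) + c_1 = (-0.249)(5.375797) + (-1.276) = -2.614573.
For k = 2 (> q): gamma(2) = phi_1 gamma(1) = (-0.249)(-2.614573) = 0.651029.
Therefore gamma(2) = 0.6510 (to 4 decimal places).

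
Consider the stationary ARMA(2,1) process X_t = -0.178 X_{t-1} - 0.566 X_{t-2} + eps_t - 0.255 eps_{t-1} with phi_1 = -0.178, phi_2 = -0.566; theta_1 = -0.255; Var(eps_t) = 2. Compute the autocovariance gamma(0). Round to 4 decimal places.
\gamma(0) = 3.3479

Multiply the model equation by X_{t-k} and take expectations. With theta_0 = psi_0 = 1 and psi_j the MA(infinity) weights, this gives
  gamma(k) - sum_i phi_i gamma(k-i) = c_k,
  c_k = sigma^2 * sum_{j=k..q} theta_j psi_{j-k}   (c_k = 0 for k > q),
using gamma(-m) = gamma(m).
psi-weights needed (psi_j = theta_j + sum_i phi_i psi_{j-i}):
  psi_1 = theta_1 + phi_1 = -0.255 + (-0.178) = -0.433
Right-hand sides:
  c_0 = sigma^2 (1 + theta_1 psi_1) = 2 * (1 + (-0.255)(-0.433)) = 2 * 1.110415 = 2.22083
  c_1 = sigma^2 theta_1 = 2 * (-0.255) = -0.51
  c_2 = 0
Equations for k = 0, 1, 2 (AR order 2, c_2 = 0):
  (E0) gamma(0) = phi_1 gamma(1) + phi_2 gamma(2) + c_0
  (E1) gamma(1) = phi_1 gamma(0) + phi_2 gamma(1) + c_1
  (E2) gamma(2) = phi_1 gamma(1) + phi_2 gamma(0)
From (E1): gamma(1) = A gamma(0) + B with
  A = phi_1 / (1 - phi_2) = -0.178 / 1.566 = -0.113665,   B = c_1 / (1 - phi_2) = -0.51 / 1.566 = -0.32567.
Insert (E2) into (E0): gamma(0) (1 - phi_2^2) = phi_1 (1 + phi_2) gamma(1) + c_0.
  phi_1 (1 + phi_2) = (-0.178)(0.434) = -0.077252,   1 - phi_2^2 = 0.679644.
Replace gamma(1) by A gamma(0) + B and collect gamma(0):
  gamma(0) [0.679644 - (-0.077252)(-0.113665)] = (-0.077252)(-0.32567) + 2.22083
  gamma(0) * 0.670863 = 2.245989
  gamma(0) = 2.245989 / 0.670863 = 3.347909.
Therefore gamma(0) = 3.3479 (to 4 decimal places).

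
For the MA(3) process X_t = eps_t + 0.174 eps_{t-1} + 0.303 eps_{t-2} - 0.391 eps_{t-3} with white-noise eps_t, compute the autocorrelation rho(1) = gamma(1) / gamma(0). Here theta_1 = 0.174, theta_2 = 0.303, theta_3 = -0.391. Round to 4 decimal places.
\rho(1) = 0.0849

For an MA(q) process with theta_0 = 1, the autocovariance is
  gamma(k) = sigma^2 * sum_{i=0..q-k} theta_i * theta_{i+k},
and rho(k) = gamma(k) / gamma(0). Sigma^2 cancels.
  numerator   = (1)*(0.174) + (0.174)*(0.303) + (0.303)*(-0.391) = 0.108249.
  denominator = (1)^2 + (0.174)^2 + (0.303)^2 + (-0.391)^2 = 1.274966.
  rho(1) = 0.108249 / 1.274966 = 0.0849.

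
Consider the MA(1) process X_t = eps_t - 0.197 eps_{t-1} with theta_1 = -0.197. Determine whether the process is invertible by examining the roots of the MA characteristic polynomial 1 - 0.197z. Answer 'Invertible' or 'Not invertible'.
\text{Invertible}

The MA(q) characteristic polynomial is P(z) = 1 - 0.197z.
Invertibility requires all roots to lie outside the unit circle, i.e. |z| > 1 for every root.
This is linear in z: 1 + (-0.197) z = 0  =>  z = -1/(-0.197) = 5.076142,  |z| = 5.076142.
Moduli of all roots: 5.0761.
All moduli strictly greater than 1? Yes.
Verdict: Invertible.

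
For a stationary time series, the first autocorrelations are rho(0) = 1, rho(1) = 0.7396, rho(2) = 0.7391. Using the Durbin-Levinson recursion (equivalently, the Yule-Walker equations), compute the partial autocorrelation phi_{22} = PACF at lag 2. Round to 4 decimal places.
\phi_{22} = 0.4241

The PACF at lag k is phi_{kk}, the last component of the solution
to the Yule-Walker system G_k phi = r_k where
  (G_k)_{ij} = rho(|i - j|), (r_k)_i = rho(i), i,j = 1..k.
Equivalently, Durbin-Levinson gives phi_{kk} iteratively:
  phi_{11} = rho(1)
  phi_{kk} = [rho(k) - sum_{j=1..k-1} phi_{k-1,j} rho(k-j)]
            / [1 - sum_{j=1..k-1} phi_{k-1,j} rho(j)],
  phi_{k,j} = phi_{k-1,j} - phi_{kk} phi_{k-1,k-j},  j = 1..k-1.
Step k = 1:
  phi_11 = rho(1) = 0.7396.
Step k = 2:
  phi_22 = [rho(2) - phi_11 rho(1)] / [1 - phi_11 rho(1)] = [0.7391 - (0.7396)(0.7396)] / [1 - (0.7396)(0.7396)]
         = 0.19209184 / 0.45299184 = 0.4241.
Therefore phi_{22} = 0.4241.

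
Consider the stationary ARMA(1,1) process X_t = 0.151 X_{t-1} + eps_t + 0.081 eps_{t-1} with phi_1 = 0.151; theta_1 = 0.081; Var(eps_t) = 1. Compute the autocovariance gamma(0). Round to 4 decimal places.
\gamma(0) = 1.0551

Multiply the model equation by X_{t-k} and take expectations. With theta_0 = psi_0 = 1 and psi_j the MA(infinity) weights, this gives
  gamma(k) - sum_i phi_i gamma(k-i) = c_k,
  c_k = sigma^2 * sum_{j=k..q} theta_j psi_{j-k}   (c_k = 0 for k > q),
using gamma(-m) = gamma(m).
psi-weights needed (psi_j = theta_j + sum_i phi_i psi_{j-i}):
  psi_1 = theta_1 + phi_1 = 0.081 + (0.151) = 0.232
Right-hand sides:
  c_0 = sigma^2 (1 + theta_1 psi_1) = 1 * (1 + (0.081)(0.232)) = 1 * 1.018792 = 1.018792
  c_1 = sigma^2 theta_1 = 1 * (0.081) = 0.081
  c_2 = 0
Equations for k = 0 and k = 1 (AR order 1):
  gamma(0) = phi_1 gamma(1) + c_0
  gamma(1) = phi_1 gamma(0) + c_1
Substituting the second into the first: gamma(0) (1 - phi_1^2) = c_0 + phi_1 c_1, so
  gamma(0) = (c_0 + phi_1 c_1) / (1 - phi_1^2) = (1.018792 + (0.151)(0.081)) / (1 - (0.151)^2) = 1.031023 / 0.977199 = 1.05508.
Therefore gamma(0) = 1.0551 (to 4 decimal places).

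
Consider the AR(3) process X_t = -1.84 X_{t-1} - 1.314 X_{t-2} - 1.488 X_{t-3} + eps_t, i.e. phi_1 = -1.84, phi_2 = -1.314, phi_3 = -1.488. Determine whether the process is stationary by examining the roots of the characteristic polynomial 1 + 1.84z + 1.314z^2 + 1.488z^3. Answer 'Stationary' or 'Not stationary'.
\text{Not stationary}

The AR(p) characteristic polynomial is P(z) = 1 + 1.84z + 1.314z^2 + 1.488z^3.
Stationarity requires all roots to lie outside the unit circle, i.e. |z| > 1 for every root.
Degree 3: look for a simple real root z0 first, then factor out (1 - z/z0) and solve the remaining quadratic.
Testing z0 = -0.625: P(-0.625) = 1 + (1.84)(-0.625) + (1.314)(-0.625)^2 + (1.488)(-0.625)^3
  = 1 + (-1.15) + (0.513281) + (-0.363281) = 0.  So z_0 = -0.625 is a root, |z_0| = 0.625.
Divide out the factor (1 + 1.6 z) = (1 - z/z0) (since 1/z0 = -1.6):
  P(z) = (1 + 1.6 z)(1 + (0.24) z + (0.93) z^2)
  [check: z-coef 0.24 - (-1.6) = 1.84; z^2-coef 0.93 - (-1.6)(0.24) = 1.314; z^3-coef -(-1.6)(0.93) = 1.488.]
Remaining roots from the quadratic factor 1 + (0.24) z + (0.93) z^2:
  Set 1 + (0.24) z + (0.93) z^2 = 0, i.e. a z^2 + b z + c = 0 with a = 0.93, b = 0.24, c = 1.
  Discriminant D = b^2 - 4ac = (0.24)^2 - 4*(0.93)*1 = 0.0576 - (3.72) = -3.6624.
  D < 0, so the roots are the complex-conjugate pair z = (-b +/- i sqrt(-D)) / (2a) = -0.129 +/- 1.0289i.
  For a conjugate pair |z|^2 = z * conj(z) = (product of roots) = c/a = 1/(0.93) = 1.075269, so |z| = sqrt(1.075269) = 1.037 for both roots.
Moduli of all roots: 0.6250, 1.0370, 1.0370.
All moduli strictly greater than 1? No.
Verdict: Not stationary.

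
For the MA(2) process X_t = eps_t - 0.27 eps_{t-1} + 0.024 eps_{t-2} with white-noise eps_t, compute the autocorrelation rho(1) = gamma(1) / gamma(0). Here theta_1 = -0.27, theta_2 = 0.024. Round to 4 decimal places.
\rho(1) = -0.2576

For an MA(q) process with theta_0 = 1, the autocovariance is
  gamma(k) = sigma^2 * sum_{i=0..q-k} theta_i * theta_{i+k},
and rho(k) = gamma(k) / gamma(0). Sigma^2 cancels.
  numerator   = (1)*(-0.27) + (-0.27)*(0.024) = -0.27648.
  denominator = (1)^2 + (-0.27)^2 + (0.024)^2 = 1.073476.
  rho(1) = -0.27648 / 1.073476 = -0.2576.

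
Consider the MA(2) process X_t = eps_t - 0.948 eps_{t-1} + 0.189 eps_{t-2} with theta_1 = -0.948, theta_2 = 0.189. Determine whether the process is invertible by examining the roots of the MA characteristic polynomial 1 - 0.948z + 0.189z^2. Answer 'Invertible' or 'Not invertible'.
\text{Invertible}

The MA(q) characteristic polynomial is P(z) = 1 - 0.948z + 0.189z^2.
Invertibility requires all roots to lie outside the unit circle, i.e. |z| > 1 for every root.
Set 1 + (-0.948) z + (0.189) z^2 = 0, i.e. a z^2 + b z + c = 0 with a = 0.189, b = -0.948, c = 1.
Discriminant D = b^2 - 4ac = (-0.948)^2 - 4*(0.189)*1 = 0.898704 - (0.756) = 0.142704.
D >= 0, so the roots are real: z = (-b +/- sqrt(D)) / (2a) = (0.948 +/- 0.377762) / (0.378).
  z_1 = (0.948 + 0.377762) / (0.378) = 3.5073,   |z_1| = 3.5073.
  z_2 = (0.948 - 0.377762) / (0.378) = 1.5086,   |z_2| = 1.5086.
Moduli of all roots: 3.5073, 1.5086.
All moduli strictly greater than 1? Yes.
Verdict: Invertible.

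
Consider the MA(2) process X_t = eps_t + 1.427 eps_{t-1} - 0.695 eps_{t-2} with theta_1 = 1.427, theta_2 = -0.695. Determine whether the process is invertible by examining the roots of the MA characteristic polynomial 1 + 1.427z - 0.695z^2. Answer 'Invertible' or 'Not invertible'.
\text{Not invertible}

The MA(q) characteristic polynomial is P(z) = 1 + 1.427z - 0.695z^2.
Invertibility requires all roots to lie outside the unit circle, i.e. |z| > 1 for every root.
Set 1 + (1.427) z + (-0.695) z^2 = 0, i.e. a z^2 + b z + c = 0 with a = -0.695, b = 1.427, c = 1.
Discriminant D = b^2 - 4ac = (1.427)^2 - 4*(-0.695)*1 = 2.036329 - (-2.78) = 4.816329.
D >= 0, so the roots are real: z = (-b +/- sqrt(D)) / (2a) = (-1.427 +/- 2.194614) / (-1.39).
  z_1 = (-1.427 + 2.194614) / (-1.39) = -0.5522,   |z_1| = 0.5522.
  z_2 = (-1.427 - 2.194614) / (-1.39) = 2.6055,   |z_2| = 2.6055.
Moduli of all roots: 0.5522, 2.6055.
All moduli strictly greater than 1? No.
Verdict: Not invertible.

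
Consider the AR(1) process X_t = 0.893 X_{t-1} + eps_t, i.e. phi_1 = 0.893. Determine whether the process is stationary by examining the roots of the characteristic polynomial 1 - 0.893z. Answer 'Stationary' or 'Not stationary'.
\text{Stationary}

The AR(p) characteristic polynomial is P(z) = 1 - 0.893z.
Stationarity requires all roots to lie outside the unit circle, i.e. |z| > 1 for every root.
This is linear in z: 1 + (-0.893) z = 0  =>  z = -1/(-0.893) = 1.119821,  |z| = 1.119821.
Moduli of all roots: 1.1198.
All moduli strictly greater than 1? Yes.
Verdict: Stationary.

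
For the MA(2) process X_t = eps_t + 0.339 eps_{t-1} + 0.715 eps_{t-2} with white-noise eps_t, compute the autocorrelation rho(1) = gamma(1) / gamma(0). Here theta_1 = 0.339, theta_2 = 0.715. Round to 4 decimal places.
\rho(1) = 0.3575

For an MA(q) process with theta_0 = 1, the autocovariance is
  gamma(k) = sigma^2 * sum_{i=0..q-k} theta_i * theta_{i+k},
and rho(k) = gamma(k) / gamma(0). Sigma^2 cancels.
  numerator   = (1)*(0.339) + (0.339)*(0.715) = 0.581385.
  denominator = (1)^2 + (0.339)^2 + (0.715)^2 = 1.626146.
  rho(1) = 0.581385 / 1.626146 = 0.3575.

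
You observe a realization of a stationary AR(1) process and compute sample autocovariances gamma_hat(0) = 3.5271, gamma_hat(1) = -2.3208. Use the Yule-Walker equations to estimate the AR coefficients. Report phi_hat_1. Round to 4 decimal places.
\hat\phi_{1} = -0.6580

The Yule-Walker equations for an AR(p) process read, in matrix form,
  Gamma_p phi = r_p,   with   (Gamma_p)_{ij} = gamma(|i - j|),
                       (r_p)_i = gamma(i),   i,j = 1..p.
Substitute the sample gammas (Toeplitz matrix and right-hand side of size 1):
  Gamma_p = [[3.5271]]
  r_p     = [-2.3208]
With p = 1 this is the single equation gamma(0) phi_1 = gamma(1):
  phi_hat_1 = gamma(1) / gamma(0) = -2.3208 / 3.5271 = -0.6580.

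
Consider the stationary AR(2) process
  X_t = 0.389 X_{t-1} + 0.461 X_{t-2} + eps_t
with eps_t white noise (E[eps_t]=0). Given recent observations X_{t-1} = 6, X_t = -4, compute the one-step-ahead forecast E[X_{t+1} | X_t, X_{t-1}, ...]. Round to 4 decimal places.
E[X_{t+1} \mid \mathcal F_t] = 1.2100

For an AR(p) model X_t = c + sum_i phi_i X_{t-i} + eps_t, the
one-step-ahead conditional mean is
  E[X_{t+1} | X_t, ...] = c + sum_i phi_i X_{t+1-i}.
Substitute known values:
  E[X_{t+1} | ...] = (0.389) * (-4) + (0.461) * (6)
                   = 1.2100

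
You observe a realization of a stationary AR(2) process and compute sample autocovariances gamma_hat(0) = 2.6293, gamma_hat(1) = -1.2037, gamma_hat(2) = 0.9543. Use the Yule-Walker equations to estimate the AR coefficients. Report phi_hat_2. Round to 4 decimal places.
\hat\phi_{2} = 0.1940

The Yule-Walker equations for an AR(p) process read, in matrix form,
  Gamma_p phi = r_p,   with   (Gamma_p)_{ij} = gamma(|i - j|),
                       (r_p)_i = gamma(i),   i,j = 1..p.
Substitute the sample gammas (Toeplitz matrix and right-hand side of size 2):
  Gamma_p = [[2.6293, -1.2037], [-1.2037, 2.6293]]
  r_p     = [-1.2037, 0.9543]
Written out:
  2.6293 phi_1 - 1.2037 phi_2 = -1.2037
  -1.2037 phi_1 + 2.6293 phi_2 = 0.9543
Solve by Cramer's rule:
  det = gamma(0)^2 - gamma(1)^2 = (2.6293)^2 - (-1.2037)^2 = 6.91321849 - 1.44889369 = 5.4643248
  phi_hat_1 = [gamma(1) gamma(0) - gamma(1) gamma(2)] / det = [(-1.2037)(2.6293) - (-1.2037)(0.9543)] / 5.4643248 = -2.0161975 / 5.4643248 = -0.369
  phi_hat_2 = [gamma(0) gamma(2) - gamma(1)^2] / det = [(2.6293)(0.9543) - (-1.2037)^2] / 5.4643248 = 1.0602473 / 5.4643248 = 0.194
So phi_hat = [-0.3690, 0.1940].
Therefore phi_hat_2 = 0.1940.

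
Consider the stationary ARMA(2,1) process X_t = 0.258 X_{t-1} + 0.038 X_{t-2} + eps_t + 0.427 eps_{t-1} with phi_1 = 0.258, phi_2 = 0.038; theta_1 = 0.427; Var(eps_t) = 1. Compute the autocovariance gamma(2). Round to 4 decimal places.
\gamma(2) = 0.2778

Multiply the model equation by X_{t-k} and take expectations. With theta_0 = psi_0 = 1 and psi_j the MA(infinity) weights, this gives
  gamma(k) - sum_i phi_i gamma(k-i) = c_k,
  c_k = sigma^2 * sum_{j=k..q} theta_j psi_{j-k}   (c_k = 0 for k > q),
using gamma(-m) = gamma(m).
psi-weights needed (psi_j = theta_j + sum_i phi_i psi_{j-i}):
  psi_1 = theta_1 + phi_1 = 0.427 + (0.258) = 0.685
Right-hand sides:
  c_0 = sigma^2 (1 + theta_1 psi_1) = 1 * (1 + (0.427)(0.685)) = 1 * 1.292495 = 1.292495
  c_1 = sigma^2 theta_1 = 1 * (0.427) = 0.427
  c_2 = 0
Equations for k = 0, 1, 2 (AR order 2, c_2 = 0):
  (E0) gamma(0) = phi_1 gamma(1) + phi_2 gamma(2) + c_0
  (E1) gamma(1) = phi_1 gamma(0) + phi_2 gamma(1) + c_1
  (E2) gamma(2) = phi_1 gamma(1) + phi_2 gamma(0)
From (E1): gamma(1) = A gamma(0) + B with
  A = phi_1 / (1 - phi_2) = 0.258 / 0.962 = 0.268191,   B = c_1 / (1 - phi_2) = 0.427 / 0.962 = 0.443867.
Insert (E2) into (E0): gamma(0) (1 - phi_2^2) = phi_1 (1 + phi_2) gamma(1) + c_0.
  phi_1 (1 + phi_2) = (0.258)(1.038) = 0.267804,   1 - phi_2^2 = 0.998556.
Replace gamma(1) by A gamma(0) + B and collect gamma(0):
  gamma(0) [0.998556 - (0.267804)(0.268191)] = (0.267804)(0.443867) + 1.292495
  gamma(0) * 0.926733 = 1.411364
  gamma(0) = 1.411364 / 0.926733 = 1.522946.
  gamma(1) = A gamma(0) + B = (0.268191)(1.522946) + (0.443867) = 0.852308.
  gamma(2) = phi_1 gamma(1) + phi_2 gamma(0) = (0.258)(0.852308) + (0.038)(1.522946) = 0.277767.
Therefore gamma(2) = 0.2778 (to 4 decimal places).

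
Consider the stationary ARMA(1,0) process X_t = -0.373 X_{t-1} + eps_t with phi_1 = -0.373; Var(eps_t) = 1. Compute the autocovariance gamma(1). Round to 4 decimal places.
\gamma(1) = -0.4333

Multiply the model equation by X_{t-k} and take expectations. With theta_0 = psi_0 = 1 and psi_j the MA(infinity) weights, this gives
  gamma(k) - sum_i phi_i gamma(k-i) = c_k,
  c_k = sigma^2 * sum_{j=k..q} theta_j psi_{j-k}   (c_k = 0 for k > q),
using gamma(-m) = gamma(m).
Pure AR (q = 0): c_0 = sigma^2 = 1, c_k = 0 for k >= 1.
Equations for k = 0 and k = 1 (AR order 1):
  gamma(0) = phi_1 gamma(1) + c_0
  gamma(1) = phi_1 gamma(0) + c_1
Substituting the second into the first: gamma(0) (1 - phi_1^2) = c_0 + phi_1 c_1, so
  gamma(0) = c_0 / (1 - phi_1^2) = 1 / (1 - (-0.373)^2) = 1 / 0.860871 = 1.161614.
  gamma(1) = phi_1 gamma(0) = (-0.373)(1.161614) = -0.433282.
Therefore gamma(1) = -0.4333 (to 4 decimal places).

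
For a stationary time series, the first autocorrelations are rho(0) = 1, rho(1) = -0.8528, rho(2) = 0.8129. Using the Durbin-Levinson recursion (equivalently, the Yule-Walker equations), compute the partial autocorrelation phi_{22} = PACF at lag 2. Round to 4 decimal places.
\phi_{22} = 0.3140

The PACF at lag k is phi_{kk}, the last component of the solution
to the Yule-Walker system G_k phi = r_k where
  (G_k)_{ij} = rho(|i - j|), (r_k)_i = rho(i), i,j = 1..k.
Equivalently, Durbin-Levinson gives phi_{kk} iteratively:
  phi_{11} = rho(1)
  phi_{kk} = [rho(k) - sum_{j=1..k-1} phi_{k-1,j} rho(k-j)]
            / [1 - sum_{j=1..k-1} phi_{k-1,j} rho(j)],
  phi_{k,j} = phi_{k-1,j} - phi_{kk} phi_{k-1,k-j},  j = 1..k-1.
Step k = 1:
  phi_11 = rho(1) = -0.8528.
Step k = 2:
  phi_22 = [rho(2) - phi_11 rho(1)] / [1 - phi_11 rho(1)] = [0.8129 - (-0.8528)(-0.8528)] / [1 - (-0.8528)(-0.8528)]
         = 0.08563216 / 0.27273216 = 0.314.
Therefore phi_{22} = 0.3140.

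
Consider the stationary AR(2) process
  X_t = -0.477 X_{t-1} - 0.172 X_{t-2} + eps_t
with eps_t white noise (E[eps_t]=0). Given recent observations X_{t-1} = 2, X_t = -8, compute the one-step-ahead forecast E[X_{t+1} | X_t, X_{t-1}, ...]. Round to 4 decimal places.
E[X_{t+1} \mid \mathcal F_t] = 3.4720

For an AR(p) model X_t = c + sum_i phi_i X_{t-i} + eps_t, the
one-step-ahead conditional mean is
  E[X_{t+1} | X_t, ...] = c + sum_i phi_i X_{t+1-i}.
Substitute known values:
  E[X_{t+1} | ...] = (-0.477) * (-8) + (-0.172) * (2)
                   = 3.4720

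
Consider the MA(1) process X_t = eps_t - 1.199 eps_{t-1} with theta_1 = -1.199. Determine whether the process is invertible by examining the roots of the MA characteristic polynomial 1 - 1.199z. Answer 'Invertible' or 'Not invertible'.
\text{Not invertible}

The MA(q) characteristic polynomial is P(z) = 1 - 1.199z.
Invertibility requires all roots to lie outside the unit circle, i.e. |z| > 1 for every root.
This is linear in z: 1 + (-1.199) z = 0  =>  z = -1/(-1.199) = 0.834028,  |z| = 0.834028.
Moduli of all roots: 0.8340.
All moduli strictly greater than 1? No.
Verdict: Not invertible.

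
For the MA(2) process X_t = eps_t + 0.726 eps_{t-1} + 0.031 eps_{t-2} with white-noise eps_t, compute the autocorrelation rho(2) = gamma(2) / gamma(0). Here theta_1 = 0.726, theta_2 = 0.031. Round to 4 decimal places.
\rho(2) = 0.0203

For an MA(q) process with theta_0 = 1, the autocovariance is
  gamma(k) = sigma^2 * sum_{i=0..q-k} theta_i * theta_{i+k},
and rho(k) = gamma(k) / gamma(0). Sigma^2 cancels.
  numerator   = (1)*(0.031) = 0.031.
  denominator = (1)^2 + (0.726)^2 + (0.031)^2 = 1.528037.
  rho(2) = 0.031 / 1.528037 = 0.0203.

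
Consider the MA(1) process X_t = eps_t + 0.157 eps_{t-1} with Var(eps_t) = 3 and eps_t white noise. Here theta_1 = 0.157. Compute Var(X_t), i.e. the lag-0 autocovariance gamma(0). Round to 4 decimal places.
\gamma(0) = 3.0739

For an MA(q) process X_t = eps_t + sum_i theta_i eps_{t-i} with
Var(eps_t) = sigma^2, the variance is
  gamma(0) = sigma^2 * (1 + sum_i theta_i^2).
  sum_i theta_i^2 = (0.157)^2 = 0.024649.
  gamma(0) = 3 * (1 + 0.024649) = 3 * 1.024649 = 3.073947, which rounds to 3.0739.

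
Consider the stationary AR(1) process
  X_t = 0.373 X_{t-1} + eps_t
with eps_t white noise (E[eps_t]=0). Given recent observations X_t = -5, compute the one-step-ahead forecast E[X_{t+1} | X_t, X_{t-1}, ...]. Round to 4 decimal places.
E[X_{t+1} \mid \mathcal F_t] = -1.8650

For an AR(p) model X_t = c + sum_i phi_i X_{t-i} + eps_t, the
one-step-ahead conditional mean is
  E[X_{t+1} | X_t, ...] = c + sum_i phi_i X_{t+1-i}.
Substitute known values:
  E[X_{t+1} | ...] = (0.373) * (-5)
                   = -1.8650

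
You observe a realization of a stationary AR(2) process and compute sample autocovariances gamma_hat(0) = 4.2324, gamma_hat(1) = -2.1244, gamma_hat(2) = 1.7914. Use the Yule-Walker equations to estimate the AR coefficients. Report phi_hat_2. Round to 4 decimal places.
\hat\phi_{2} = 0.2290

The Yule-Walker equations for an AR(p) process read, in matrix form,
  Gamma_p phi = r_p,   with   (Gamma_p)_{ij} = gamma(|i - j|),
                       (r_p)_i = gamma(i),   i,j = 1..p.
Substitute the sample gammas (Toeplitz matrix and right-hand side of size 2):
  Gamma_p = [[4.2324, -2.1244], [-2.1244, 4.2324]]
  r_p     = [-2.1244, 1.7914]
Written out:
  4.2324 phi_1 - 2.1244 phi_2 = -2.1244
  -2.1244 phi_1 + 4.2324 phi_2 = 1.7914
Solve by Cramer's rule:
  det = gamma(0)^2 - gamma(1)^2 = (4.2324)^2 - (-2.1244)^2 = 17.91320976 - 4.51307536 = 13.4001344
  phi_hat_1 = [gamma(1) gamma(0) - gamma(1) gamma(2)] / det = [(-2.1244)(4.2324) - (-2.1244)(1.7914)] / 13.4001344 = -5.1856604 / 13.4001344 = -0.387
  phi_hat_2 = [gamma(0) gamma(2) - gamma(1)^2] / det = [(4.2324)(1.7914) - (-2.1244)^2] / 13.4001344 = 3.068846 / 13.4001344 = 0.229
So phi_hat = [-0.3870, 0.2290].
Therefore phi_hat_2 = 0.2290.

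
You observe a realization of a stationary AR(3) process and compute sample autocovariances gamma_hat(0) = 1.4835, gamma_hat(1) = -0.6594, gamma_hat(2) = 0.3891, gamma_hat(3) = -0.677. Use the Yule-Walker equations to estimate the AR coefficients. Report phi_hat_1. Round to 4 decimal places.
\hat\phi_{1} = -0.3769

The Yule-Walker equations for an AR(p) process read, in matrix form,
  Gamma_p phi = r_p,   with   (Gamma_p)_{ij} = gamma(|i - j|),
                       (r_p)_i = gamma(i),   i,j = 1..p.
Substitute the sample gammas (Toeplitz matrix and right-hand side of size 3):
  Gamma_p = [[1.4835, -0.6594, 0.3891], [-0.6594, 1.4835, -0.6594], [0.3891, -0.6594, 1.4835]]
  r_p     = [-0.6594, 0.3891, -0.677]
Written out (R1..R3):
  (R1) 1.4835 phi_1 - 0.6594 phi_2 + 0.3891 phi_3 = -0.6594
  (R2) -0.6594 phi_1 + 1.4835 phi_2 - 0.6594 phi_3 = 0.3891
  (R3) 0.3891 phi_1 - 0.6594 phi_2 + 1.4835 phi_3 = -0.677
Gaussian elimination:
  R2 <- R2 - (-0.6594/1.4835) R1 = R2 - (-0.444489) R1:  1.190404 phi_2 - 0.486449 phi_3 = 0.096004
  R3 <- R3 - (0.3891/1.4835) R1 = R3 - (0.262285) R1:  -0.486449 phi_2 + 1.381445 phi_3 = -0.504049
  R3 <- R3 - (-0.486449/1.190404) R2 = R3 - (-0.408642) R2:  1.182661 phi_3 = -0.464818
Back-substitution:
  phi_hat_3 = -0.464818 / 1.182661 = -0.393027
  phi_hat_2 = (0.096004 - (-0.486449)(-0.393027)) / 1.190404 = -0.079959
  phi_hat_1 = (-0.6594 - (-0.6594)(-0.079959) - (0.3891)(-0.393027)) / 1.4835 = -0.376945
So phi_hat = [-0.3769, -0.0800, -0.3930].
Therefore phi_hat_1 = -0.3769.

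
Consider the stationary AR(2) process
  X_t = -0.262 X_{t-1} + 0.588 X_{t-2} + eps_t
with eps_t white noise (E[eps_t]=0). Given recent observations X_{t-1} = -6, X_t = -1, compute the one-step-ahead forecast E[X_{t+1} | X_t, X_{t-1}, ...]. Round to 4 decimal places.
E[X_{t+1} \mid \mathcal F_t] = -3.2660

For an AR(p) model X_t = c + sum_i phi_i X_{t-i} + eps_t, the
one-step-ahead conditional mean is
  E[X_{t+1} | X_t, ...] = c + sum_i phi_i X_{t+1-i}.
Substitute known values:
  E[X_{t+1} | ...] = (-0.262) * (-1) + (0.588) * (-6)
                   = -3.2660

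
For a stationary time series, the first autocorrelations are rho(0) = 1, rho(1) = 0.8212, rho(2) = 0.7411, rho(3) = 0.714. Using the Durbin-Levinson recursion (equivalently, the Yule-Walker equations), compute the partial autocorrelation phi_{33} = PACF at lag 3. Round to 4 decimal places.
\phi_{33} = 0.1982

The PACF at lag k is phi_{kk}, the last component of the solution
to the Yule-Walker system G_k phi = r_k where
  (G_k)_{ij} = rho(|i - j|), (r_k)_i = rho(i), i,j = 1..k.
Equivalently, Durbin-Levinson gives phi_{kk} iteratively:
  phi_{11} = rho(1)
  phi_{kk} = [rho(k) - sum_{j=1..k-1} phi_{k-1,j} rho(k-j)]
            / [1 - sum_{j=1..k-1} phi_{k-1,j} rho(j)],
  phi_{k,j} = phi_{k-1,j} - phi_{kk} phi_{k-1,k-j},  j = 1..k-1.
Step k = 1:
  phi_11 = rho(1) = 0.8212.
Step k = 2:
  phi_22 = [rho(2) - phi_11 rho(1)] / [1 - phi_11 rho(1)] = [0.7411 - (0.8212)(0.8212)] / [1 - (0.8212)(0.8212)]
         = 0.06673056 / 0.32563056 = 0.204927.
  Update: phi_21 = phi_11 - phi_22 phi_11 = 0.8212 - (0.204927)(0.8212) = 0.652914.
Step k = 3:
  phi_33 = [rho(3) - phi_21 rho(2) - phi_22 rho(1)] / [1 - phi_21 rho(1) - phi_22 rho(2)]
    numerator   = 0.714 - (0.652914)(0.7411) - (0.204927)(0.8212) = 0.06183938
    denominator = 1 - (0.652914)(0.8212) - (0.204927)(0.7411) = 0.31195565
  phi_33 = 0.06183938 / 0.31195565 = 0.1982.
Therefore phi_{33} = 0.1982.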